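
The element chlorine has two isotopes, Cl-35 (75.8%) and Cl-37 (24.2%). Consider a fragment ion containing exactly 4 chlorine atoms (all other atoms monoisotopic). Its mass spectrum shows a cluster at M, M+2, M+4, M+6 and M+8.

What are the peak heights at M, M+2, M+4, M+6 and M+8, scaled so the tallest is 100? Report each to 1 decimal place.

Expanding (0.758 + 0.242)^4:
P(M) = 0.758^4 = 0.330124
P(M+2) = 4 × 0.758^3 × 0.242^1 = 0.421583
P(M+4) = 6 × 0.758^2 × 0.242^2 = 0.201893
P(M+6) = 4 × 0.758^1 × 0.242^3 = 0.042971
P(M+8) = 0.242^4 = 0.003430
The M+2 peak is largest (0.421583); scaling to 100 gives 78.3 : 100.0 : 47.9 : 10.2 : 0.8.

78.3 : 100.0 : 47.9 : 10.2 : 0.8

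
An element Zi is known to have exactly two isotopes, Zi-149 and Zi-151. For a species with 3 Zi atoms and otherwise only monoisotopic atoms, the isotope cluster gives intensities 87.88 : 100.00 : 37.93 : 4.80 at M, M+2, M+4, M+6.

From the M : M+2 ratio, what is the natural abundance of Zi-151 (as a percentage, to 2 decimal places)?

27.50%

Let p = fractional abundance of Zi-149. I(M+2)/I(M) = [C(3,1)·p^2·(1−p)] / p^3 = 3·(1−p)/p = 100.00/87.88 = 1.1379
(1−p)/p = 1.1379/3 = 0.3793  ⇒  p = 1/(1 + 0.3793) = 0.7250
Zi-149: 72.50%, Zi-151: 27.50%.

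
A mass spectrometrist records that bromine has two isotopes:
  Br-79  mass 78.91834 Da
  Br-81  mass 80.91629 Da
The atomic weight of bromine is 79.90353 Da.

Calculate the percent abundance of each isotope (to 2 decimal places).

Let x be the fractional abundance of Br-79; then Br-81 has abundance 1 − x.
78.91834·x + 80.91629·(1 − x) = 79.90353
(78.91834 − 80.91629)·x = 79.90353 − 80.91629
x = -1.01276 / -1.99795 = 0.50690 → 50.69% Br-79, 49.31% Br-81.

Br-79: 50.69%, Br-81: 49.31%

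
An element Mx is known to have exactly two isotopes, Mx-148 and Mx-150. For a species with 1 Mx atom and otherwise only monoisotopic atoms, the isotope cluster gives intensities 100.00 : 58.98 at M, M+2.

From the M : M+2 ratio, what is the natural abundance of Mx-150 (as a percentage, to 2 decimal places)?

37.10%

Let p = fractional abundance of Mx-148. I(M+2)/I(M) = [C(1,1)·p^0·(1−p)] / p^1 = 1·(1−p)/p = 58.98/100.00 = 0.5898
(1−p)/p = 0.5898/1 = 0.5898  ⇒  p = 1/(1 + 0.5898) = 0.6290
Mx-148: 62.90%, Mx-150: 37.10%.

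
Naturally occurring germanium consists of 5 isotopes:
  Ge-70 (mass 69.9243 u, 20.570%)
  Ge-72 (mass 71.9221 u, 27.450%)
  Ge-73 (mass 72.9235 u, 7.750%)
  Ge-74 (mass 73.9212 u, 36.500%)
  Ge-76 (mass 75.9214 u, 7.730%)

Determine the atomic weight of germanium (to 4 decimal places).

The abundance-weighted mean is 0.20570 × 69.9243 + 0.27450 × 71.9221 + 0.07750 × 72.9235 + 0.36500 × 73.9212 + 0.07730 × 75.9214
= 14.38343 + 19.74262 + 5.65157 + 26.98124 + 5.86872 = 72.62758 u

72.6276 u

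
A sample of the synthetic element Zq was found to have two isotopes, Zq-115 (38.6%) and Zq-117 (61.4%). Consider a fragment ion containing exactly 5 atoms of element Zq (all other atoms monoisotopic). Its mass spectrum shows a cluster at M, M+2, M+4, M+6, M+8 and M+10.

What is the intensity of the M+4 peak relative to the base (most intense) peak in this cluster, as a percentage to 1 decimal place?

(0.386 + 0.614)^5 gives M 0.0086, M+2 0.0682, M+4 0.2168, M+6 0.3449, M+8 0.2743, M+10 0.0873; the largest is M+6.
P(M+6) = C(5,3) × 0.386^2 × 0.614^3 = 10 × 0.148996 × 0.23147554 = 0.344889 (base)
P(M+4) = C(5,2) × 0.386^3 × 0.614^2 = 10 × 0.05751246 × 0.376996 = 0.216820
Relative intensity = 0.216820 / 0.344889 × 100 = 62.9

62.9%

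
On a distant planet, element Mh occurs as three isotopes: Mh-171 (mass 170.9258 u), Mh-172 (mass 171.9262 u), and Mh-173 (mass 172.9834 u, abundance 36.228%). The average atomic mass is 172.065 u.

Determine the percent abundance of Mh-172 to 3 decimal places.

39.362%

Let x and y be the fractions of Mh-171 and Mh-172. Then x + y = 1 − 0.36228 = 0.63772 and 170.9258x + 171.9262y = 172.065 − 0.36228×172.9834 = 109.396573848.
Substituting: 170.9258x + 171.9262(0.63772 − x) = 109.396573848
(170.9258 − 171.9262)x = -0.244202416  ⇒  x = 0.24410, y = 0.39362
Mh-171: 24.410%, Mh-172: 39.362%.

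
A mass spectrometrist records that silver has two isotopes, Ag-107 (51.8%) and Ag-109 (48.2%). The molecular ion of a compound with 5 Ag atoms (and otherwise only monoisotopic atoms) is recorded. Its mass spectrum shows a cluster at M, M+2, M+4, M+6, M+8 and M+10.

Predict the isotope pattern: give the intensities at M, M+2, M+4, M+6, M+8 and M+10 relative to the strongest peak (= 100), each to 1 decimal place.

11.5 : 53.7 : 100.0 : 93.1 : 43.3 : 8.1

Expanding (0.518 + 0.482)^5:
P(M) = 0.518^5 = 0.037295
P(M+2) = 5 × 0.518^4 × 0.482^1 = 0.173515
P(M+4) = 10 × 0.518^3 × 0.482^2 = 0.322911
P(M+6) = 10 × 0.518^2 × 0.482^3 = 0.300470
P(M+8) = 5 × 0.518^1 × 0.482^4 = 0.139794
P(M+10) = 0.482^5 = 0.026016
The M+4 peak is largest (0.322911); scaling to 100 gives 11.5 : 53.7 : 100.0 : 93.1 : 43.3 : 8.1.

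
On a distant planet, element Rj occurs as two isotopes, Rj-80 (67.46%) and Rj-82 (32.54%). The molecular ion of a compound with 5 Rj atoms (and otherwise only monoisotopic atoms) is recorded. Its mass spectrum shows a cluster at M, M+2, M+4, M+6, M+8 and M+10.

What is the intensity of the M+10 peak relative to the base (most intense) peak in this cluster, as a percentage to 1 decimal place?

Binomial terms of (0.6746 + 0.3254)^5: M 0.1397, M+2 0.3370, M+4 0.3251, M+6 0.1568, M+8 0.0378, M+10 0.0036 → M+2 is the base peak.
P(M+2) = C(5,1) × 0.6746^4 × 0.3254^1 = 5 × 0.2071025 × 0.3254 = 0.336956 (base)
P(M+10) = C(5,5) × 0.6746^0 × 0.3254^5 = 1 × 1.0000 × 0.00364828 = 0.003648
Relative intensity = 0.003648 / 0.336956 × 100 = 1.1

1.1%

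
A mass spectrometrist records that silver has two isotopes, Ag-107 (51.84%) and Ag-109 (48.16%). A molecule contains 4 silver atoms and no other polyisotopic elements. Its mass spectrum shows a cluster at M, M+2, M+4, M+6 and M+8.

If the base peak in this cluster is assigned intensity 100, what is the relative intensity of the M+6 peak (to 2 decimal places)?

Binomial terms of (0.5184 + 0.4816)^4: M 0.0722, M+2 0.2684, M+4 0.3740, M+6 0.2316, M+8 0.0538 → M+4 is the base peak.
P(M+4) = C(4,2) × 0.5184^2 × 0.4816^2 = 6 × 0.26873856 × 0.23193856 = 0.373985 (base)
P(M+6) = C(4,3) × 0.5184^1 × 0.4816^3 = 4 × 0.5184 × 0.11170161 = 0.231624
Relative intensity = 0.231624 / 0.373985 × 100 = 61.93

61.93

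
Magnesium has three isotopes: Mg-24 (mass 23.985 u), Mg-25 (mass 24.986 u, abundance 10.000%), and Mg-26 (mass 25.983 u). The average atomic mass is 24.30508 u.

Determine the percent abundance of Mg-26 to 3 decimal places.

The remaining 90.000% is split between Mg-24 (fraction x) and Mg-26 (fraction 0.90000 − x).
Substituting: 23.985x + 25.983(0.90000 − x) = 21.80648
(23.985 − 25.983)x = -1.57822  ⇒  x = 0.78990, y = 0.11010
Mg-24: 78.990%, Mg-26: 11.010%.

11.010%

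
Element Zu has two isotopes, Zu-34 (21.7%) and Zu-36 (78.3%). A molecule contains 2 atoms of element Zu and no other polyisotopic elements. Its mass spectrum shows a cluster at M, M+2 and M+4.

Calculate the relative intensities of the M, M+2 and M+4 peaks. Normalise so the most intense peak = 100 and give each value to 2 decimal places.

7.68 : 55.43 : 100.00

The 2 Zu atoms are independent, so intensities follow the terms of (0.217 + 0.783)^2.
P(M) = 0.217^2 = 0.047089
P(M+2) = 2 × 0.217^1 × 0.783^1 = 0.339822
P(M+4) = 0.783^2 = 0.613089
The M+4 peak is largest (0.613089); scaling to 100 gives 7.68 : 55.43 : 100.00.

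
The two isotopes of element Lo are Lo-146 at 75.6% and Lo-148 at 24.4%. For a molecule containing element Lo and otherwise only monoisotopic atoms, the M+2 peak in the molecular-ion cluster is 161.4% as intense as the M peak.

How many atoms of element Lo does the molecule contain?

The M+2/M ratio from n Lo atoms is n · q/p = n · 0.244/0.756.
n = 1.614 × 0.756/0.244 = 5.00 ≈ 5

5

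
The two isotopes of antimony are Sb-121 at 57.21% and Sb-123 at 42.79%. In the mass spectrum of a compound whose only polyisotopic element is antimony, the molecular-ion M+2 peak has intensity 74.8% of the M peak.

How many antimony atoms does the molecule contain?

1

For n independent Sb atoms, I(M+2)/I(M) = n · (abundance Sb-123) / (abundance Sb-121) = n · 0.4279/0.5721.
n = 0.748 × 0.5721/0.4279 = 1.00 ≈ 1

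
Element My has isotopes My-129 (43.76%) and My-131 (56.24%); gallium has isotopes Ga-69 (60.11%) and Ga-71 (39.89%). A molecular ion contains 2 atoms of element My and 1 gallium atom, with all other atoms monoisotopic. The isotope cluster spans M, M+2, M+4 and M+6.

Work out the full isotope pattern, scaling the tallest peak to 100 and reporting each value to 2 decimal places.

Element My pattern (n=2): 0.19149376 : 0.49221248 : 0.31629376
Gallium pattern (n=1): 0.6011 : 0.3989
Convolve the two distributions (both contribute in 2-u steps):
  M: 0.19149376×0.6011 = 0.115107
  M+2: 0.19149376×0.3989 + 0.49221248×0.6011 = 0.372256
  M+4: 0.49221248×0.3989 + 0.31629376×0.6011 = 0.386468
  M+6: 0.31629376×0.3989 = 0.126170
Scale to base peak (0.386468) = 100: 29.78 : 96.32 : 100.00 : 32.65

29.78 : 96.32 : 100.00 : 32.65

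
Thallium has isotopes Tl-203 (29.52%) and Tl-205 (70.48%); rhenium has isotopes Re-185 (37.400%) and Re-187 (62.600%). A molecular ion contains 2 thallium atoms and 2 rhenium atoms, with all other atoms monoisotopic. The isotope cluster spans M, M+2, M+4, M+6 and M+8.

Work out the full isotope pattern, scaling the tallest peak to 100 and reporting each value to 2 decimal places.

3.08 : 25.02 : 75.44 : 100.00 : 49.20

Thallium pattern (n=2): 0.08714304 : 0.41611392 : 0.49674304
Rhenium pattern (n=2): 0.139876 : 0.468248 : 0.391876
Convolve the two distributions (both contribute in 2-u steps):
  M: 0.08714304×0.139876 = 0.012189
  M+2: 0.08714304×0.468248 + 0.41611392×0.139876 = 0.099009
  M+4: 0.08714304×0.391876 + 0.41611392×0.468248 + 0.49674304×0.139876 = 0.298476
  M+6: 0.41611392×0.391876 + 0.49674304×0.468248 = 0.395664
  M+8: 0.49674304×0.391876 = 0.194662
Scale to base peak (0.395664) = 100: 3.08 : 25.02 : 75.44 : 100.00 : 49.20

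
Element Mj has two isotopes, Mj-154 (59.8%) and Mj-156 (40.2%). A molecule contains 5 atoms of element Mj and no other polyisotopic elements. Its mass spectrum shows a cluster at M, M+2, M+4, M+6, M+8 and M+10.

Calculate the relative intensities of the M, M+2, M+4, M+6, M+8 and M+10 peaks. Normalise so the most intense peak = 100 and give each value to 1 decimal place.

22.1 : 74.4 : 100.0 : 67.2 : 22.6 : 3.0

Each Mj atom is independently Mj-154 (p = 0.598) or Mj-156 (q = 0.402); the cluster is the binomial expansion (p + q)^5.
P(M) = 0.598^5 = 0.076473
P(M+2) = 5 × 0.598^4 × 0.402^1 = 0.257040
P(M+4) = 10 × 0.598^3 × 0.402^2 = 0.345586
P(M+6) = 10 × 0.598^2 × 0.402^3 = 0.232317
P(M+8) = 5 × 0.598^1 × 0.402^4 = 0.078086
P(M+10) = 0.402^5 = 0.010499
The M+4 peak is largest (0.345586); scaling to 100 gives 22.1 : 74.4 : 100.0 : 67.2 : 22.6 : 3.0.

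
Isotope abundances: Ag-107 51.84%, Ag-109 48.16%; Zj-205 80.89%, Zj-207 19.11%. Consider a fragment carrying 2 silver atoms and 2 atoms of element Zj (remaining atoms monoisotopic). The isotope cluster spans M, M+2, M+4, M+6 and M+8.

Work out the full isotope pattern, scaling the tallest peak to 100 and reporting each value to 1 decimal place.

Silver pattern (n=2): 0.26873856 : 0.49932288 : 0.23193856
Element Zj pattern (n=2): 0.65431921 : 0.30916158 : 0.03651921
Convolve the two distributions (both contribute in 2-u steps):
  M: 0.26873856×0.65431921 = 0.175841
  M+2: 0.26873856×0.30916158 + 0.49932288×0.65431921 = 0.409800
  M+4: 0.26873856×0.03651921 + 0.49932288×0.30916158 + 0.23193856×0.65431921 = 0.315947
  M+6: 0.49932288×0.03651921 + 0.23193856×0.30916158 = 0.089941
  M+8: 0.23193856×0.03651921 = 0.008470
Scale to base peak (0.409800) = 100: 42.9 : 100.0 : 77.1 : 21.9 : 2.1

42.9 : 100.0 : 77.1 : 21.9 : 2.1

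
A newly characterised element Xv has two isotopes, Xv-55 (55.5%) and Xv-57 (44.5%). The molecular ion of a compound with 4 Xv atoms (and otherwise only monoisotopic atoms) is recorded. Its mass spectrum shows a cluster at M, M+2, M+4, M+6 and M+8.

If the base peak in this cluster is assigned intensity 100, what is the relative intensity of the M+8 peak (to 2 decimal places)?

10.71

(0.555 + 0.445)^4 gives M 0.0949, M+2 0.3043, M+4 0.3660, M+6 0.1956, M+8 0.0392; the largest is M+4.
P(M+4) = C(4,2) × 0.555^2 × 0.445^2 = 6 × 0.308025 × 0.198025 = 0.365980 (base)
P(M+8) = C(4,4) × 0.555^0 × 0.445^4 = 1 × 1.0000 × 0.0392139 = 0.039214
Relative intensity = 0.039214 / 0.365980 × 100 = 10.71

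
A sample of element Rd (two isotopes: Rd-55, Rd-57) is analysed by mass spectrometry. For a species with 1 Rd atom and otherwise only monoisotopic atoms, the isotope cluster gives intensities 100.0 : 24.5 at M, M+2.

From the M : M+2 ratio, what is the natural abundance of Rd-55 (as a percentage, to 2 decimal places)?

80.32%

Write p for the Rd-55 fraction. I(M+2)/I(M) = [C(1,1)·p^0·(1−p)] / p^1 = 1·(1−p)/p = 24.5/100.0 = 0.2450
(1−p)/p = 0.2450/1 = 0.2450  ⇒  p = 1/(1 + 0.2450) = 0.8032
Rd-55: 80.32%, Rd-57: 19.68%.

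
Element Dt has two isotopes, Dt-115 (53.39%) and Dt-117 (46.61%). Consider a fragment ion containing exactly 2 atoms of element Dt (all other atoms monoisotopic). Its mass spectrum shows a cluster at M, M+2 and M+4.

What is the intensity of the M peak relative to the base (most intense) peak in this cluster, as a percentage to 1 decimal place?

Term probabilities: M 0.2850, M+2 0.4977, M+4 0.2172. Base peak = M+2.
P(M+2) = C(2,1) × 0.5339^1 × 0.4661^1 = 2 × 0.5339 × 0.4661 = 0.497702 (base)
P(M) = C(2,0) × 0.5339^2 × 0.4661^0 = 1 × 0.28504921 × 1.0000 = 0.285049
Relative intensity = 0.285049 / 0.497702 × 100 = 57.3

57.3%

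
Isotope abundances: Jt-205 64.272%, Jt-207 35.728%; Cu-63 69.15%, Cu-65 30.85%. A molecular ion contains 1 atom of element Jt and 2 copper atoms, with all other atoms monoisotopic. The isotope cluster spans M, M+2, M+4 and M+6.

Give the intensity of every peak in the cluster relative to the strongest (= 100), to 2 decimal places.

Element Jt pattern (n=1): 0.64272 : 0.35728
Copper pattern (n=2): 0.47817225 : 0.4266555 : 0.09517225
Convolve the two distributions (both contribute in 2-u steps):
  M: 0.64272×0.47817225 = 0.307331
  M+2: 0.64272×0.4266555 + 0.35728×0.47817225 = 0.445061
  M+4: 0.64272×0.09517225 + 0.35728×0.4266555 = 0.213605
  M+6: 0.35728×0.09517225 = 0.034003
Scale to base peak (0.445061) = 100: 69.05 : 100.00 : 47.99 : 7.64

69.05 : 100.00 : 47.99 : 7.64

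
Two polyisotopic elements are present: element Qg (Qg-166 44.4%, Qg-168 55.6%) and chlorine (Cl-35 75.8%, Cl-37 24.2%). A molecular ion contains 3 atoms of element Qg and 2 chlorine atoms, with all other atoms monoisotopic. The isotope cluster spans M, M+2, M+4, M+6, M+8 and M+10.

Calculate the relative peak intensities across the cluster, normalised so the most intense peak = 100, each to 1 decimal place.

Element Qg pattern (n=3): 0.08752838 : 0.32882285 : 0.41176915 : 0.17187962
Chlorine pattern (n=2): 0.574564 : 0.366872 : 0.058564
Convolve the two distributions (both contribute in 2-u steps):
  M: 0.08752838×0.574564 = 0.050291
  M+2: 0.08752838×0.366872 + 0.32882285×0.574564 = 0.221041
  M+4: 0.08752838×0.058564 + 0.32882285×0.366872 + 0.41176915×0.574564 = 0.362350
  M+6: 0.32882285×0.058564 + 0.41176915×0.366872 + 0.17187962×0.574564 = 0.269080
  M+8: 0.41176915×0.058564 + 0.17187962×0.366872 = 0.087173
  M+10: 0.17187962×0.058564 = 0.010066
Scale to base peak (0.362350) = 100: 13.9 : 61.0 : 100.0 : 74.3 : 24.1 : 2.8

13.9 : 61.0 : 100.0 : 74.3 : 24.1 : 2.8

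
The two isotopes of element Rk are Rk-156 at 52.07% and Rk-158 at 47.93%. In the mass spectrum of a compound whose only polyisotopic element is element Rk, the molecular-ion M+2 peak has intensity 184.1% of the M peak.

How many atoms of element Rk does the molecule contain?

With n Rk atoms, P(M+2)/P(M) = C(n,1)·p^(n−1)q / p^n = n·q/p = n · 0.4793/0.5207.
n = 1.841 × 0.5207/0.4793 = 2.00 ≈ 2

2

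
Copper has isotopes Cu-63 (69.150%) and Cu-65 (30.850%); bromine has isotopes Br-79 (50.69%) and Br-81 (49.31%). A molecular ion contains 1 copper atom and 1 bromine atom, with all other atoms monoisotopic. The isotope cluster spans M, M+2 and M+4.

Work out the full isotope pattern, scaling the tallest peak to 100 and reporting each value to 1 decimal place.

Copper pattern (n=1): 0.6915 : 0.3085
Bromine pattern (n=1): 0.5069 : 0.4931
Convolve the two distributions (both contribute in 2-u steps):
  M: 0.6915×0.5069 = 0.350521
  M+2: 0.6915×0.4931 + 0.3085×0.5069 = 0.497357
  M+4: 0.3085×0.4931 = 0.152121
Scale to base peak (0.497357) = 100: 70.5 : 100.0 : 30.6

70.5 : 100.0 : 30.6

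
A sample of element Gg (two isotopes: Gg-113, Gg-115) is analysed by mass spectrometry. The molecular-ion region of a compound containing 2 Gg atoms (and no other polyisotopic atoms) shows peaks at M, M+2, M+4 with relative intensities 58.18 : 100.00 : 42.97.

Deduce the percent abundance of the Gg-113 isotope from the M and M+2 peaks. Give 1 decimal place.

Write p for the Gg-113 fraction. I(M+2)/I(M) = [C(2,1)·p^1·(1−p)] / p^2 = 2·(1−p)/p = 100.00/58.18 = 1.7188
(1−p)/p = 1.7188/2 = 0.8594  ⇒  p = 1/(1 + 0.8594) = 0.5378
Gg-113: 53.8%, Gg-115: 46.2%.

53.8%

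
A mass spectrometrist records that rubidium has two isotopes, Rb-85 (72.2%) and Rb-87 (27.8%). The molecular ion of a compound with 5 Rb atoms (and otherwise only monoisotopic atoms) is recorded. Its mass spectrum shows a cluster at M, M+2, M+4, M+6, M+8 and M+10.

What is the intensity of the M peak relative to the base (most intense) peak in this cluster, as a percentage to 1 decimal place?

51.9%

Term probabilities: M 0.1962, M+2 0.3777, M+4 0.2909, M+6 0.1120, M+8 0.0216, M+10 0.0017. Base peak = M+2.
P(M+2) = C(5,1) × 0.722^4 × 0.278^1 = 5 × 0.27173701 × 0.2780 = 0.377714 (base)
P(M) = C(5,0) × 0.722^5 × 0.278^0 = 1 × 0.19619412 × 1.0000 = 0.196194
Relative intensity = 0.196194 / 0.377714 × 100 = 51.9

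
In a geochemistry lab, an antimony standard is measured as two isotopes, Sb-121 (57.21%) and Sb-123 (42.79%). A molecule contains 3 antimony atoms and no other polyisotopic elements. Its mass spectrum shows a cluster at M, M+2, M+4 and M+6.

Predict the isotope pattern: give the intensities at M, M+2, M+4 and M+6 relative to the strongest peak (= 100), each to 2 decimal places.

Each Sb atom is independently Sb-121 (p = 0.5721) or Sb-123 (q = 0.4279); the cluster is the binomial expansion (p + q)^3.
P(M) = 0.5721^3 = 0.187247
P(M+2) = 3 × 0.5721^2 × 0.4279^1 = 0.420153
P(M+4) = 3 × 0.5721^1 × 0.4279^2 = 0.314252
P(M+6) = 0.4279^3 = 0.078348
The M+2 peak is largest (0.420153); scaling to 100 gives 44.57 : 100.00 : 74.79 : 18.65.

44.57 : 100.00 : 74.79 : 18.65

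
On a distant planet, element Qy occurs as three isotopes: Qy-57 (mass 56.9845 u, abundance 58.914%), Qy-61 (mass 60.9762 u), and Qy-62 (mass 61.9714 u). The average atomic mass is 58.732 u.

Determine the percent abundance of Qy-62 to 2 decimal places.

The remaining 41.086% is split between Qy-61 (fraction x) and Qy-62 (fraction 0.41086 − x).
Substituting: 60.9762x + 61.9714(0.41086 − x) = 25.16015167
(60.9762 − 61.9714)x = -0.301417734  ⇒  x = 0.30287, y = 0.10799
Qy-61: 30.29%, Qy-62: 10.80%.

10.80%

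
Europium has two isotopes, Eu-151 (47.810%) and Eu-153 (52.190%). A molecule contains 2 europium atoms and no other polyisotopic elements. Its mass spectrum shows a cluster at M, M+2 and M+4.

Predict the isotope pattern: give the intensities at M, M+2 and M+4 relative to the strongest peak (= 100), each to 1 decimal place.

Expanding (0.47810 + 0.52190)^2:
P(M) = 0.47810^2 = 0.228580
P(M+2) = 2 × 0.47810^1 × 0.52190^1 = 0.499041
P(M+4) = 0.52190^2 = 0.272380
The M+2 peak is largest (0.499041); scaling to 100 gives 45.8 : 100.0 : 54.6.

45.8 : 100.0 : 54.6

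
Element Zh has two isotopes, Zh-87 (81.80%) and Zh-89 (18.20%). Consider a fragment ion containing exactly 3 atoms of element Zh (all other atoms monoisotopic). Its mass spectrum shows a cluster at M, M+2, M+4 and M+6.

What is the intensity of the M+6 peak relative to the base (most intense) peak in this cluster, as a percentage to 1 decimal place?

1.1%

(0.8180 + 0.1820)^3 gives M 0.5473, M+2 0.3653, M+4 0.0813, M+6 0.0060; the largest is M.
P(M) = C(3,0) × 0.8180^3 × 0.1820^0 = 1 × 0.54734343 × 1.0000 = 0.547343 (base)
P(M+6) = C(3,3) × 0.8180^0 × 0.1820^3 = 1 × 1.0000 × 0.00602857 = 0.006029
Relative intensity = 0.006029 / 0.547343 × 100 = 1.1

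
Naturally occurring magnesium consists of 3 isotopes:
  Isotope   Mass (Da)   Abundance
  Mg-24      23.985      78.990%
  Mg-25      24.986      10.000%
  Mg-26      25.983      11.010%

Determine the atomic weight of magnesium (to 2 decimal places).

24.31 Da

Average mass = Σ (abundance × isotope mass) = 0.78990 × 23.985 + 0.10000 × 24.986 + 0.11010 × 25.983
= 18.9458 + 2.4986 + 2.8607 = 24.3051 Da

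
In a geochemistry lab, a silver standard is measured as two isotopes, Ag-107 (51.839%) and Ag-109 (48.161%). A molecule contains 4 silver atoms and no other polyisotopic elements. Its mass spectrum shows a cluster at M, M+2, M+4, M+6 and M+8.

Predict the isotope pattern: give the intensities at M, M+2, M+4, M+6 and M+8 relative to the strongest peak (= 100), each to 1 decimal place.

19.3 : 71.8 : 100.0 : 61.9 : 14.4

The 4 Ag atoms are independent, so intensities follow the terms of (0.51839 + 0.48161)^4.
P(M) = 0.51839^4 = 0.072215
P(M+2) = 4 × 0.51839^3 × 0.48161^1 = 0.268365
P(M+4) = 6 × 0.51839^2 × 0.48161^2 = 0.373986
P(M+6) = 4 × 0.51839^1 × 0.48161^3 = 0.231634
P(M+8) = 0.48161^4 = 0.053800
The M+4 peak is largest (0.373986); scaling to 100 gives 19.3 : 71.8 : 100.0 : 61.9 : 14.4.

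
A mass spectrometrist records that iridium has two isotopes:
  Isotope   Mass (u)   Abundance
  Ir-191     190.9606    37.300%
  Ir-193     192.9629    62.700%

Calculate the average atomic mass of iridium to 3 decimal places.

192.216 u

Average mass = Σ (abundance × isotope mass) = 0.37300 × 190.9606 + 0.62700 × 192.9629
= 71.22830 + 120.98774 = 192.21604 u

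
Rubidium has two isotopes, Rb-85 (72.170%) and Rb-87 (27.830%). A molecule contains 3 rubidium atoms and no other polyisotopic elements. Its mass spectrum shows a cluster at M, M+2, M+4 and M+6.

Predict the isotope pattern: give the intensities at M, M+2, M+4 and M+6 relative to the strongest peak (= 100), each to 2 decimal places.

Each Rb atom is independently Rb-85 (p = 0.72170) or Rb-87 (q = 0.27830); the cluster is the binomial expansion (p + q)^3.
P(M) = 0.72170^3 = 0.375898
P(M+2) = 3 × 0.72170^2 × 0.27830^1 = 0.434858
P(M+4) = 3 × 0.72170^1 × 0.27830^2 = 0.167689
P(M+6) = 0.27830^3 = 0.021555
The M+2 peak is largest (0.434858); scaling to 100 gives 86.44 : 100.00 : 38.56 : 4.96.

86.44 : 100.00 : 38.56 : 4.96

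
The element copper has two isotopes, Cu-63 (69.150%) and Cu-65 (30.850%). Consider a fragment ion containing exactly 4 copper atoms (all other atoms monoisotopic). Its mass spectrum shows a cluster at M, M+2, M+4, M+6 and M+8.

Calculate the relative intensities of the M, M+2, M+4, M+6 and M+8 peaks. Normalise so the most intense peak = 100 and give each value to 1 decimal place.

Each Cu atom is independently Cu-63 (p = 0.69150) or Cu-65 (q = 0.30850); the cluster is the binomial expansion (p + q)^4.
P(M) = 0.69150^4 = 0.228649
P(M+2) = 4 × 0.69150^3 × 0.30850^1 = 0.408030
P(M+4) = 6 × 0.69150^2 × 0.30850^2 = 0.273052
P(M+6) = 4 × 0.69150^1 × 0.30850^3 = 0.081212
P(M+8) = 0.30850^4 = 0.009058
The M+2 peak is largest (0.408030); scaling to 100 gives 56.0 : 100.0 : 66.9 : 19.9 : 2.2.

56.0 : 100.0 : 66.9 : 19.9 : 2.2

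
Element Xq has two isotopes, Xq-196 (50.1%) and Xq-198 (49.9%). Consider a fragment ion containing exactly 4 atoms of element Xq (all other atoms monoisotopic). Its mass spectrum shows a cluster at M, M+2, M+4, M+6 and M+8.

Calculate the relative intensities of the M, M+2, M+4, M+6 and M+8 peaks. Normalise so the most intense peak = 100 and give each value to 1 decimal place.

16.8 : 66.9 : 100.0 : 66.4 : 16.5

Expanding (0.501 + 0.499)^4:
P(M) = 0.501^4 = 0.063002
P(M+2) = 4 × 0.501^3 × 0.499^1 = 0.251000
P(M+4) = 6 × 0.501^2 × 0.499^2 = 0.374997
P(M+6) = 4 × 0.501^1 × 0.499^3 = 0.249000
P(M+8) = 0.499^4 = 0.062001
The M+4 peak is largest (0.374997); scaling to 100 gives 16.8 : 66.9 : 100.0 : 66.4 : 16.5.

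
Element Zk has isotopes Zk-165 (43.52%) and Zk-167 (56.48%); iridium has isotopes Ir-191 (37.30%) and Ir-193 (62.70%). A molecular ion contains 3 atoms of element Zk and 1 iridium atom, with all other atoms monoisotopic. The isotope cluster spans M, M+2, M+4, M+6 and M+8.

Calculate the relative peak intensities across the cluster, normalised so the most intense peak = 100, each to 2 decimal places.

8.62 : 48.07 : 100.00 : 92.08 : 31.68

Element Zk pattern (n=3): 0.08242646 : 0.32091773 : 0.41648515 : 0.18017066
Iridium pattern (n=1): 0.3730 : 0.6270
Convolve the two distributions (both contribute in 2-u steps):
  M: 0.08242646×0.3730 = 0.030745
  M+2: 0.08242646×0.6270 + 0.32091773×0.3730 = 0.171384
  M+4: 0.32091773×0.6270 + 0.41648515×0.3730 = 0.356564
  M+6: 0.41648515×0.6270 + 0.18017066×0.3730 = 0.328340
  M+8: 0.18017066×0.6270 = 0.112967
Scale to base peak (0.356564) = 100: 8.62 : 48.07 : 100.00 : 92.08 : 31.68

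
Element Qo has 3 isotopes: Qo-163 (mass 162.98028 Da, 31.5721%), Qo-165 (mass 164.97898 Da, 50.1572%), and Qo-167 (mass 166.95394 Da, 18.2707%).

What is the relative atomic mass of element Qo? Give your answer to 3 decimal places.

Weight each isotope mass by its fractional abundance: 0.315721 × 162.98028 + 0.501572 × 164.97898 + 0.182707 × 166.95394
= 51.456297 + 82.748837 + 30.503654 = 164.708788 Da

164.709 Da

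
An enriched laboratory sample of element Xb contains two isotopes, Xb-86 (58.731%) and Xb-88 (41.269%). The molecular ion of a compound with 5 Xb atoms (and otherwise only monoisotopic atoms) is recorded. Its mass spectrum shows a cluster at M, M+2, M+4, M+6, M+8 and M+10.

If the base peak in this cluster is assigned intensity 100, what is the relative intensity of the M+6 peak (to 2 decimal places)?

70.27

(0.58731 + 0.41269)^5 gives M 0.0699, M+2 0.2455, M+4 0.3450, M+6 0.2424, M+8 0.0852, M+10 0.0120; the largest is M+4.
P(M+4) = C(5,2) × 0.58731^3 × 0.41269^2 = 10 × 0.20258262 × 0.17031304 = 0.345025 (base)
P(M+6) = C(5,3) × 0.58731^2 × 0.41269^3 = 10 × 0.34493304 × 0.07028649 = 0.242441
Relative intensity = 0.242441 / 0.345025 × 100 = 70.27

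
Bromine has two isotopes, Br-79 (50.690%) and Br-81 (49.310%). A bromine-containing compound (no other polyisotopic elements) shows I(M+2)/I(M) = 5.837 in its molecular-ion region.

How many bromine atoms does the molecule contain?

For n independent Br atoms, I(M+2)/I(M) = n · (abundance Br-81) / (abundance Br-79) = n · 0.49310/0.50690.
n = 5.837 × 0.50690/0.49310 = 6.00 ≈ 6

6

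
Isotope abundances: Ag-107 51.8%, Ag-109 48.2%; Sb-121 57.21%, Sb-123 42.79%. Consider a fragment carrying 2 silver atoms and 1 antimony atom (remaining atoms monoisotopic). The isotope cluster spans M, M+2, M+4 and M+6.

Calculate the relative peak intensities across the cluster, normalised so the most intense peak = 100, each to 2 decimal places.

38.33 : 100.00 : 86.54 : 24.82

Silver pattern (n=2): 0.268324 : 0.499352 : 0.232324
Antimony pattern (n=1): 0.5721 : 0.4279
Convolve the two distributions (both contribute in 2-u steps):
  M: 0.268324×0.5721 = 0.153508
  M+2: 0.268324×0.4279 + 0.499352×0.5721 = 0.400495
  M+4: 0.499352×0.4279 + 0.232324×0.5721 = 0.346585
  M+6: 0.232324×0.4279 = 0.099411
Scale to base peak (0.400495) = 100: 38.33 : 100.00 : 86.54 : 24.82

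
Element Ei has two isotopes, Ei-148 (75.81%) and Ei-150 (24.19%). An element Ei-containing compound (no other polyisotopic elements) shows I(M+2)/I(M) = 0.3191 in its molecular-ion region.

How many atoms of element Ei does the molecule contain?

With n Ei atoms, P(M+2)/P(M) = C(n,1)·p^(n−1)q / p^n = n·q/p = n · 0.2419/0.7581.
n = 0.3191 × 0.7581/0.2419 = 1.00 ≈ 1

1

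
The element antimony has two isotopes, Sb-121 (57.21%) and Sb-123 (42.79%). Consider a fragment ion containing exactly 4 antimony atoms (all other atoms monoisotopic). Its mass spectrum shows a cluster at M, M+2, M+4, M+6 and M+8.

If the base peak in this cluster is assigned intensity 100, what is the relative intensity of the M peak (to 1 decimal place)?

29.8

(0.5721 + 0.4279)^4 gives M 0.1071, M+2 0.3205, M+4 0.3596, M+6 0.1793, M+8 0.0335; the largest is M+4.
P(M+4) = C(4,2) × 0.5721^2 × 0.4279^2 = 6 × 0.32729841 × 0.18309841 = 0.359567 (base)
P(M) = C(4,0) × 0.5721^4 × 0.4279^0 = 1 × 0.10712425 × 1.0000 = 0.107124
Relative intensity = 0.107124 / 0.359567 × 100 = 29.8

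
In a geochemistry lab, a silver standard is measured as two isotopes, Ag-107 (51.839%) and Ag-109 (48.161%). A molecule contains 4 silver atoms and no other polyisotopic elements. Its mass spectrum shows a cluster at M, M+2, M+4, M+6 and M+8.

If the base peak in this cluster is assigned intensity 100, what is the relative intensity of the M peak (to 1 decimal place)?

Term probabilities: M 0.0722, M+2 0.2684, M+4 0.3740, M+6 0.2316, M+8 0.0538. Base peak = M+4.
P(M+4) = C(4,2) × 0.51839^2 × 0.48161^2 = 6 × 0.26872819 × 0.23194819 = 0.373986 (base)
P(M) = C(4,0) × 0.51839^4 × 0.48161^0 = 1 × 0.07221484 × 1.0000 = 0.072215
Relative intensity = 0.072215 / 0.373986 × 100 = 19.3

19.3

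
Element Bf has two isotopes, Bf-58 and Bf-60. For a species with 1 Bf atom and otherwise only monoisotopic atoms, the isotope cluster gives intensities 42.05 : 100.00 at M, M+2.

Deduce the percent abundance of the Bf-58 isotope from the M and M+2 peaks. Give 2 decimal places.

29.60%

If p is the fraction of Bf that is Bf-58, then I(M+2)/I(M) = [C(1,1)·p^0·(1−p)] / p^1 = 1·(1−p)/p = 100.00/42.05 = 2.3781
(1−p)/p = 2.3781/1 = 2.3781  ⇒  p = 1/(1 + 2.3781) = 0.2960
Bf-58: 29.60%, Bf-60: 70.40%.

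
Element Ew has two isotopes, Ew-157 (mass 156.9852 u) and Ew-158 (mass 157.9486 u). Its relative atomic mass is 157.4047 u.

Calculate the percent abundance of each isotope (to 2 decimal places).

Ew-157: 56.46%, Ew-158: 43.54%

Writing the weighted mean with unknown fraction x of Ew-157:
156.9852·x + 157.9486·(1 − x) = 157.4047
(156.9852 − 157.9486)·x = 157.4047 − 157.9486
x = -0.5439 / -0.9634 = 0.56456 → 56.46% Ew-157, 43.54% Ew-158.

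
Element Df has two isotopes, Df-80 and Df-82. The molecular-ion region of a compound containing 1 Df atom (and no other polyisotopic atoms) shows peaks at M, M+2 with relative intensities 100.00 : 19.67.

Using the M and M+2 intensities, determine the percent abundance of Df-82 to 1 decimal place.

16.4%

Write p for the Df-80 fraction. I(M+2)/I(M) = [C(1,1)·p^0·(1−p)] / p^1 = 1·(1−p)/p = 19.67/100.00 = 0.1967
(1−p)/p = 0.1967/1 = 0.1967  ⇒  p = 1/(1 + 0.1967) = 0.8356
Df-80: 83.6%, Df-82: 16.4%.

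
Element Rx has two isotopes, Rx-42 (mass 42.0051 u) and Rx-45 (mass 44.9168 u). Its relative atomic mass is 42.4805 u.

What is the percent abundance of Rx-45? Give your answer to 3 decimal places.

Let x be the fractional abundance of Rx-42; then Rx-45 has abundance 1 − x.
42.0051·x + 44.9168·(1 − x) = 42.4805
(42.0051 − 44.9168)·x = 42.4805 − 44.9168
x = -2.4363 / -2.9117 = 0.83673 → 83.673% Rx-42, 16.327% Rx-45.

16.327%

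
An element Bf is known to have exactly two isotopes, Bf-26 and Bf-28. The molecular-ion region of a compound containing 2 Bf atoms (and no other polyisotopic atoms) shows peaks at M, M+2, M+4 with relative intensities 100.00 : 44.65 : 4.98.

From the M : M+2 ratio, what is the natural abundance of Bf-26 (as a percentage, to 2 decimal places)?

81.75%

Write p for the Bf-26 fraction. I(M+2)/I(M) = [C(2,1)·p^1·(1−p)] / p^2 = 2·(1−p)/p = 44.65/100.00 = 0.4465
(1−p)/p = 0.4465/2 = 0.2233  ⇒  p = 1/(1 + 0.2233) = 0.8175
Bf-26: 81.75%, Bf-28: 18.25%.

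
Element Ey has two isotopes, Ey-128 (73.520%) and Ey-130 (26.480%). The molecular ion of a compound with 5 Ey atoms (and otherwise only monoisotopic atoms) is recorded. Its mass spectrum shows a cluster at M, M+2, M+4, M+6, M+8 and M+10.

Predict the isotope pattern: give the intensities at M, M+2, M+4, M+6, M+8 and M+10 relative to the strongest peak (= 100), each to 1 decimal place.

Each Ey atom is independently Ey-128 (p = 0.73520) or Ey-130 (q = 0.26480); the cluster is the binomial expansion (p + q)^5.
P(M) = 0.73520^5 = 0.214797
P(M+2) = 5 × 0.73520^4 × 0.26480^1 = 0.386821
P(M+4) = 10 × 0.73520^3 × 0.26480^2 = 0.278646
P(M+6) = 10 × 0.73520^2 × 0.26480^3 = 0.100361
P(M+8) = 5 × 0.73520^1 × 0.26480^4 = 0.018074
P(M+10) = 0.26480^5 = 0.001302
The M+2 peak is largest (0.386821); scaling to 100 gives 55.5 : 100.0 : 72.0 : 25.9 : 4.7 : 0.3.

55.5 : 100.0 : 72.0 : 25.9 : 4.7 : 0.3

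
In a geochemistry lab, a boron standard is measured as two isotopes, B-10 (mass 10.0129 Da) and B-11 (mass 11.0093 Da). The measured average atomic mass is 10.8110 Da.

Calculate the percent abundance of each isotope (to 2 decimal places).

B-10: 19.90%, B-11: 80.10%

Writing the weighted mean with unknown fraction x of B-10:
10.0129·x + 11.0093·(1 − x) = 10.8110
(10.0129 − 11.0093)·x = 10.8110 − 11.0093
x = -0.1983 / -0.9964 = 0.19902 → 19.90% B-10, 80.10% B-11.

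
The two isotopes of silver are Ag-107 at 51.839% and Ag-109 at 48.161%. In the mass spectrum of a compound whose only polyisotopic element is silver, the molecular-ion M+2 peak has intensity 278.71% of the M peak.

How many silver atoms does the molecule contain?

3

With n Ag atoms, P(M+2)/P(M) = C(n,1)·p^(n−1)q / p^n = n·q/p = n · 0.48161/0.51839.
n = 2.7871 × 0.51839/0.48161 = 3.00 ≈ 3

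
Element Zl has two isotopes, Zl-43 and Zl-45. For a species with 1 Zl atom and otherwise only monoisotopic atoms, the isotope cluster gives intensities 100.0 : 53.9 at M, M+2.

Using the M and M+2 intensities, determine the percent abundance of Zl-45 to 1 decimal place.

Write p for the Zl-43 fraction. I(M+2)/I(M) = [C(1,1)·p^0·(1−p)] / p^1 = 1·(1−p)/p = 53.9/100.0 = 0.5390
(1−p)/p = 0.5390/1 = 0.5390  ⇒  p = 1/(1 + 0.5390) = 0.6498
Zl-43: 65.0%, Zl-45: 35.0%.

35.0%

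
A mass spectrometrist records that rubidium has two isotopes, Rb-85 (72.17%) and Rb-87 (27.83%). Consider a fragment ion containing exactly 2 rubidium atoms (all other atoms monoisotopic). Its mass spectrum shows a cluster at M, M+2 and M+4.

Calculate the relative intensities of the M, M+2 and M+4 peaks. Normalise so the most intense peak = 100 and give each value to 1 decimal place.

Each Rb atom is independently Rb-85 (p = 0.7217) or Rb-87 (q = 0.2783); the cluster is the binomial expansion (p + q)^2.
P(M) = 0.7217^2 = 0.520851
P(M+2) = 2 × 0.7217^1 × 0.2783^1 = 0.401698
P(M+4) = 0.2783^2 = 0.077451
The M peak is largest (0.520851); scaling to 100 gives 100.0 : 77.1 : 14.9.

100.0 : 77.1 : 14.9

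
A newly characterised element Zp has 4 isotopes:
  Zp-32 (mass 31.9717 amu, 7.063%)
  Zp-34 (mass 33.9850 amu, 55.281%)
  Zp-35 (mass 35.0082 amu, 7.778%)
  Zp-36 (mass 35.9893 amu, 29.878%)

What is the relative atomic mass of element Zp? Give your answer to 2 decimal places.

34.52 amu

Ar = Σ fᵢ·mᵢ = 0.07063 × 31.9717 + 0.55281 × 33.9850 + 0.07778 × 35.0082 + 0.29878 × 35.9893
= 2.25816 + 18.78725 + 2.72294 + 10.75288 = 34.52123 amu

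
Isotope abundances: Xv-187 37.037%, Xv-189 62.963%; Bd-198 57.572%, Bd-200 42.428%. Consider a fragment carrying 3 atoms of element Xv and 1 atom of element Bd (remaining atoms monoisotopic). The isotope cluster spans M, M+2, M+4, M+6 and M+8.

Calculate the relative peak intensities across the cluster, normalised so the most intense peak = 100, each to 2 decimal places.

Element Xv pattern (n=3): 0.05080511 : 0.25910648 : 0.44048171 : 0.2496067
Element Bd pattern (n=1): 0.57572 : 0.42428
Convolve the two distributions (both contribute in 2-u steps):
  M: 0.05080511×0.57572 = 0.029250
  M+2: 0.05080511×0.42428 + 0.25910648×0.57572 = 0.170728
  M+4: 0.25910648×0.42428 + 0.44048171×0.57572 = 0.363528
  M+6: 0.44048171×0.42428 + 0.2496067×0.57572 = 0.330591
  M+8: 0.2496067×0.42428 = 0.105903
Scale to base peak (0.363528) = 100: 8.05 : 46.96 : 100.00 : 90.94 : 29.13

8.05 : 46.96 : 100.00 : 90.94 : 29.13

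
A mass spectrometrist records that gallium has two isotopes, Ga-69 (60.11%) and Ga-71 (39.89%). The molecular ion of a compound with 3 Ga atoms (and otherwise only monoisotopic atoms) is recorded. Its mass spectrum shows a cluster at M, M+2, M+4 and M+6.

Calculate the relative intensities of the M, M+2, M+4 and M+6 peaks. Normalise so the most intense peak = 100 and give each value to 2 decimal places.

50.23 : 100.00 : 66.36 : 14.68

Each Ga atom is independently Ga-69 (p = 0.6011) or Ga-71 (q = 0.3989); the cluster is the binomial expansion (p + q)^3.
P(M) = 0.6011^3 = 0.217190
P(M+2) = 3 × 0.6011^2 × 0.3989^1 = 0.432393
P(M+4) = 3 × 0.6011^1 × 0.3989^2 = 0.286943
P(M+6) = 0.3989^3 = 0.063473
The M+2 peak is largest (0.432393); scaling to 100 gives 50.23 : 100.00 : 66.36 : 14.68.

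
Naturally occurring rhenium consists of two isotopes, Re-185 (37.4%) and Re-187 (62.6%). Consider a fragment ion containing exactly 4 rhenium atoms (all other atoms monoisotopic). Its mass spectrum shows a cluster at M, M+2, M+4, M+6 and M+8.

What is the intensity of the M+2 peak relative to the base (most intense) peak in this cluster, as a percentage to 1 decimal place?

Term probabilities: M 0.0196, M+2 0.1310, M+4 0.3289, M+6 0.3670, M+8 0.1536. Base peak = M+6.
P(M+6) = C(4,3) × 0.374^1 × 0.626^3 = 4 × 0.3740 × 0.24531438 = 0.366990 (base)
P(M+2) = C(4,1) × 0.374^3 × 0.626^1 = 4 × 0.05231362 × 0.6260 = 0.130993
Relative intensity = 0.130993 / 0.366990 × 100 = 35.7

35.7%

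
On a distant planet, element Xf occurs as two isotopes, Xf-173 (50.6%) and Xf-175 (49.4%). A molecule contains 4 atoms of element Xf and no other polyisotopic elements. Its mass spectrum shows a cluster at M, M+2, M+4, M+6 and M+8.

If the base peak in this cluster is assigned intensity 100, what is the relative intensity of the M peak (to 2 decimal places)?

17.49

Binomial terms of (0.506 + 0.494)^4: M 0.0656, M+2 0.2560, M+4 0.3749, M+6 0.2440, M+8 0.0596 → M+4 is the base peak.
P(M+4) = C(4,2) × 0.506^2 × 0.494^2 = 6 × 0.256036 × 0.244036 = 0.374892 (base)
P(M) = C(4,0) × 0.506^4 × 0.494^0 = 1 × 0.06555443 × 1.0000 = 0.065554
Relative intensity = 0.065554 / 0.374892 × 100 = 17.49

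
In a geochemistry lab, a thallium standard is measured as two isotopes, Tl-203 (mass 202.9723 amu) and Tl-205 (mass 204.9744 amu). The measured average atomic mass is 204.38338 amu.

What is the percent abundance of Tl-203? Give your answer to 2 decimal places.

With x = fraction of Tl-203 (so Tl-205 is 1 − x):
202.9723·x + 204.9744·(1 − x) = 204.38338
(202.9723 − 204.9744)·x = 204.38338 − 204.9744
x = -0.59102 / -2.0021 = 0.29520 → 29.52% Tl-203, 70.48% Tl-205.

29.52%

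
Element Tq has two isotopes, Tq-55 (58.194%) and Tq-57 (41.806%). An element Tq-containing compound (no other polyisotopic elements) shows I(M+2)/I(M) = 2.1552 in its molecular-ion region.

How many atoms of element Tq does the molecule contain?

3

With n Tq atoms, P(M+2)/P(M) = C(n,1)·p^(n−1)q / p^n = n·q/p = n · 0.41806/0.58194.
n = 2.1552 × 0.58194/0.41806 = 3.00 ≈ 3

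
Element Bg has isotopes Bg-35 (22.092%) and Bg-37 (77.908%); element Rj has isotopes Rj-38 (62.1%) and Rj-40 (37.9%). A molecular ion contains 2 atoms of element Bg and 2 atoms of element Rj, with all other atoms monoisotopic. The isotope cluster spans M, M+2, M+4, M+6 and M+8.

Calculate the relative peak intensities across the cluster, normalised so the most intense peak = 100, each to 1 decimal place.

Element Bg pattern (n=2): 0.04880565 : 0.34422871 : 0.60696565
Element Rj pattern (n=2): 0.385641 : 0.470718 : 0.143641
Convolve the two distributions (both contribute in 2-u steps):
  M: 0.04880565×0.385641 = 0.018821
  M+2: 0.04880565×0.470718 + 0.34422871×0.385641 = 0.155722
  M+4: 0.04880565×0.143641 + 0.34422871×0.470718 + 0.60696565×0.385641 = 0.403116
  M+6: 0.34422871×0.143641 + 0.60696565×0.470718 = 0.335155
  M+8: 0.60696565×0.143641 = 0.087185
Scale to base peak (0.403116) = 100: 4.7 : 38.6 : 100.0 : 83.1 : 21.6

4.7 : 38.6 : 100.0 : 83.1 : 21.6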